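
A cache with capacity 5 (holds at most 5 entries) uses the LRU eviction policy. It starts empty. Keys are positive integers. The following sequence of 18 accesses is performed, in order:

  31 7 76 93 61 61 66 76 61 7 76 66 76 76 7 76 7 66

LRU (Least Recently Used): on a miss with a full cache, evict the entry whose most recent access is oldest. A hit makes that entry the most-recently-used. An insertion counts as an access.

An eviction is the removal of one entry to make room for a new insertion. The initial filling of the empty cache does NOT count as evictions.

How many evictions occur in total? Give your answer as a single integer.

Answer: 1

Derivation:
LRU simulation (capacity=5):
  1. access 31: MISS. Cache (LRU->MRU): [31]
  2. access 7: MISS. Cache (LRU->MRU): [31 7]
  3. access 76: MISS. Cache (LRU->MRU): [31 7 76]
  4. access 93: MISS. Cache (LRU->MRU): [31 7 76 93]
  5. access 61: MISS. Cache (LRU->MRU): [31 7 76 93 61]
  6. access 61: HIT. Cache (LRU->MRU): [31 7 76 93 61]
  7. access 66: MISS, evict 31. Cache (LRU->MRU): [7 76 93 61 66]
  8. access 76: HIT. Cache (LRU->MRU): [7 93 61 66 76]
  9. access 61: HIT. Cache (LRU->MRU): [7 93 66 76 61]
  10. access 7: HIT. Cache (LRU->MRU): [93 66 76 61 7]
  11. access 76: HIT. Cache (LRU->MRU): [93 66 61 7 76]
  12. access 66: HIT. Cache (LRU->MRU): [93 61 7 76 66]
  13. access 76: HIT. Cache (LRU->MRU): [93 61 7 66 76]
  14. access 76: HIT. Cache (LRU->MRU): [93 61 7 66 76]
  15. access 7: HIT. Cache (LRU->MRU): [93 61 66 76 7]
  16. access 76: HIT. Cache (LRU->MRU): [93 61 66 7 76]
  17. access 7: HIT. Cache (LRU->MRU): [93 61 66 76 7]
  18. access 66: HIT. Cache (LRU->MRU): [93 61 76 7 66]
Total: 12 hits, 6 misses, 1 evictions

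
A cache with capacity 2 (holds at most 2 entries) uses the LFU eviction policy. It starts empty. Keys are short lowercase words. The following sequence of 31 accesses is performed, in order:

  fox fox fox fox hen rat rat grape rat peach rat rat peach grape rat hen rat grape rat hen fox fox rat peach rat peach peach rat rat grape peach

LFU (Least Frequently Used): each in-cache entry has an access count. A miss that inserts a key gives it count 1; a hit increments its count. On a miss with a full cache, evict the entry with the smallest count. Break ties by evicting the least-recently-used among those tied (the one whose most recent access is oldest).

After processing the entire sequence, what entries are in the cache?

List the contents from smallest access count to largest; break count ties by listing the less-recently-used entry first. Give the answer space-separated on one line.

Answer: peach fox

Derivation:
LFU simulation (capacity=2):
  1. access fox: MISS. Cache: [fox(c=1)]
  2. access fox: HIT, count now 2. Cache: [fox(c=2)]
  3. access fox: HIT, count now 3. Cache: [fox(c=3)]
  4. access fox: HIT, count now 4. Cache: [fox(c=4)]
  5. access hen: MISS. Cache: [hen(c=1) fox(c=4)]
  6. access rat: MISS, evict hen(c=1). Cache: [rat(c=1) fox(c=4)]
  7. access rat: HIT, count now 2. Cache: [rat(c=2) fox(c=4)]
  8. access grape: MISS, evict rat(c=2). Cache: [grape(c=1) fox(c=4)]
  9. access rat: MISS, evict grape(c=1). Cache: [rat(c=1) fox(c=4)]
  10. access peach: MISS, evict rat(c=1). Cache: [peach(c=1) fox(c=4)]
  11. access rat: MISS, evict peach(c=1). Cache: [rat(c=1) fox(c=4)]
  12. access rat: HIT, count now 2. Cache: [rat(c=2) fox(c=4)]
  13. access peach: MISS, evict rat(c=2). Cache: [peach(c=1) fox(c=4)]
  14. access grape: MISS, evict peach(c=1). Cache: [grape(c=1) fox(c=4)]
  15. access rat: MISS, evict grape(c=1). Cache: [rat(c=1) fox(c=4)]
  16. access hen: MISS, evict rat(c=1). Cache: [hen(c=1) fox(c=4)]
  17. access rat: MISS, evict hen(c=1). Cache: [rat(c=1) fox(c=4)]
  18. access grape: MISS, evict rat(c=1). Cache: [grape(c=1) fox(c=4)]
  19. access rat: MISS, evict grape(c=1). Cache: [rat(c=1) fox(c=4)]
  20. access hen: MISS, evict rat(c=1). Cache: [hen(c=1) fox(c=4)]
  21. access fox: HIT, count now 5. Cache: [hen(c=1) fox(c=5)]
  22. access fox: HIT, count now 6. Cache: [hen(c=1) fox(c=6)]
  23. access rat: MISS, evict hen(c=1). Cache: [rat(c=1) fox(c=6)]
  24. access peach: MISS, evict rat(c=1). Cache: [peach(c=1) fox(c=6)]
  25. access rat: MISS, evict peach(c=1). Cache: [rat(c=1) fox(c=6)]
  26. access peach: MISS, evict rat(c=1). Cache: [peach(c=1) fox(c=6)]
  27. access peach: HIT, count now 2. Cache: [peach(c=2) fox(c=6)]
  28. access rat: MISS, evict peach(c=2). Cache: [rat(c=1) fox(c=6)]
  29. access rat: HIT, count now 2. Cache: [rat(c=2) fox(c=6)]
  30. access grape: MISS, evict rat(c=2). Cache: [grape(c=1) fox(c=6)]
  31. access peach: MISS, evict grape(c=1). Cache: [peach(c=1) fox(c=6)]
Total: 9 hits, 22 misses, 20 evictions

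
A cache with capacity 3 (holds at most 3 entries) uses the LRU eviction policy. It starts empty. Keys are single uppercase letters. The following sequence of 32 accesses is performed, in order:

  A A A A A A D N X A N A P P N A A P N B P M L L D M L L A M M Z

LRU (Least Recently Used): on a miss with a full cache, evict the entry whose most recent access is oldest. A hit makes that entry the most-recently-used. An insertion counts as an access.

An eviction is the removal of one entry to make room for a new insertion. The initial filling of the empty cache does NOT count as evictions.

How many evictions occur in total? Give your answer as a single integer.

Answer: 9

Derivation:
LRU simulation (capacity=3):
  1. access A: MISS. Cache (LRU->MRU): [A]
  2. access A: HIT. Cache (LRU->MRU): [A]
  3. access A: HIT. Cache (LRU->MRU): [A]
  4. access A: HIT. Cache (LRU->MRU): [A]
  5. access A: HIT. Cache (LRU->MRU): [A]
  6. access A: HIT. Cache (LRU->MRU): [A]
  7. access D: MISS. Cache (LRU->MRU): [A D]
  8. access N: MISS. Cache (LRU->MRU): [A D N]
  9. access X: MISS, evict A. Cache (LRU->MRU): [D N X]
  10. access A: MISS, evict D. Cache (LRU->MRU): [N X A]
  11. access N: HIT. Cache (LRU->MRU): [X A N]
  12. access A: HIT. Cache (LRU->MRU): [X N A]
  13. access P: MISS, evict X. Cache (LRU->MRU): [N A P]
  14. access P: HIT. Cache (LRU->MRU): [N A P]
  15. access N: HIT. Cache (LRU->MRU): [A P N]
  16. access A: HIT. Cache (LRU->MRU): [P N A]
  17. access A: HIT. Cache (LRU->MRU): [P N A]
  18. access P: HIT. Cache (LRU->MRU): [N A P]
  19. access N: HIT. Cache (LRU->MRU): [A P N]
  20. access B: MISS, evict A. Cache (LRU->MRU): [P N B]
  21. access P: HIT. Cache (LRU->MRU): [N B P]
  22. access M: MISS, evict N. Cache (LRU->MRU): [B P M]
  23. access L: MISS, evict B. Cache (LRU->MRU): [P M L]
  24. access L: HIT. Cache (LRU->MRU): [P M L]
  25. access D: MISS, evict P. Cache (LRU->MRU): [M L D]
  26. access M: HIT. Cache (LRU->MRU): [L D M]
  27. access L: HIT. Cache (LRU->MRU): [D M L]
  28. access L: HIT. Cache (LRU->MRU): [D M L]
  29. access A: MISS, evict D. Cache (LRU->MRU): [M L A]
  30. access M: HIT. Cache (LRU->MRU): [L A M]
  31. access M: HIT. Cache (LRU->MRU): [L A M]
  32. access Z: MISS, evict L. Cache (LRU->MRU): [A M Z]
Total: 20 hits, 12 misses, 9 evictions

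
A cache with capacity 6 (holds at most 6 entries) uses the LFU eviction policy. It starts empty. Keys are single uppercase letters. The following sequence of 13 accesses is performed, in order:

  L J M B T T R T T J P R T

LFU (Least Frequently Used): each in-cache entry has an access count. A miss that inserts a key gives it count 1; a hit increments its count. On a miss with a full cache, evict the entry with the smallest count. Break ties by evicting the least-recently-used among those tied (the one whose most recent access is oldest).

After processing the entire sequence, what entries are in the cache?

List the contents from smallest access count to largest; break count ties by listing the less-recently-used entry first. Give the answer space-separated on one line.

LFU simulation (capacity=6):
  1. access L: MISS. Cache: [L(c=1)]
  2. access J: MISS. Cache: [L(c=1) J(c=1)]
  3. access M: MISS. Cache: [L(c=1) J(c=1) M(c=1)]
  4. access B: MISS. Cache: [L(c=1) J(c=1) M(c=1) B(c=1)]
  5. access T: MISS. Cache: [L(c=1) J(c=1) M(c=1) B(c=1) T(c=1)]
  6. access T: HIT, count now 2. Cache: [L(c=1) J(c=1) M(c=1) B(c=1) T(c=2)]
  7. access R: MISS. Cache: [L(c=1) J(c=1) M(c=1) B(c=1) R(c=1) T(c=2)]
  8. access T: HIT, count now 3. Cache: [L(c=1) J(c=1) M(c=1) B(c=1) R(c=1) T(c=3)]
  9. access T: HIT, count now 4. Cache: [L(c=1) J(c=1) M(c=1) B(c=1) R(c=1) T(c=4)]
  10. access J: HIT, count now 2. Cache: [L(c=1) M(c=1) B(c=1) R(c=1) J(c=2) T(c=4)]
  11. access P: MISS, evict L(c=1). Cache: [M(c=1) B(c=1) R(c=1) P(c=1) J(c=2) T(c=4)]
  12. access R: HIT, count now 2. Cache: [M(c=1) B(c=1) P(c=1) J(c=2) R(c=2) T(c=4)]
  13. access T: HIT, count now 5. Cache: [M(c=1) B(c=1) P(c=1) J(c=2) R(c=2) T(c=5)]
Total: 6 hits, 7 misses, 1 evictions

Answer: M B P J R T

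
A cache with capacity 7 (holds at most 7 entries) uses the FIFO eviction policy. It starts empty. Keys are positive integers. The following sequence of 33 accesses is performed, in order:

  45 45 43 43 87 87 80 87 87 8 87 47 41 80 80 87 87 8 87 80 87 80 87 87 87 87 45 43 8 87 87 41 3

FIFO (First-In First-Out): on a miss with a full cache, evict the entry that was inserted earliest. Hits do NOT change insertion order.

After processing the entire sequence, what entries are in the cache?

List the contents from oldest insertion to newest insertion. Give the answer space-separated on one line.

FIFO simulation (capacity=7):
  1. access 45: MISS. Cache (old->new): [45]
  2. access 45: HIT. Cache (old->new): [45]
  3. access 43: MISS. Cache (old->new): [45 43]
  4. access 43: HIT. Cache (old->new): [45 43]
  5. access 87: MISS. Cache (old->new): [45 43 87]
  6. access 87: HIT. Cache (old->new): [45 43 87]
  7. access 80: MISS. Cache (old->new): [45 43 87 80]
  8. access 87: HIT. Cache (old->new): [45 43 87 80]
  9. access 87: HIT. Cache (old->new): [45 43 87 80]
  10. access 8: MISS. Cache (old->new): [45 43 87 80 8]
  11. access 87: HIT. Cache (old->new): [45 43 87 80 8]
  12. access 47: MISS. Cache (old->new): [45 43 87 80 8 47]
  13. access 41: MISS. Cache (old->new): [45 43 87 80 8 47 41]
  14. access 80: HIT. Cache (old->new): [45 43 87 80 8 47 41]
  15. access 80: HIT. Cache (old->new): [45 43 87 80 8 47 41]
  16. access 87: HIT. Cache (old->new): [45 43 87 80 8 47 41]
  17. access 87: HIT. Cache (old->new): [45 43 87 80 8 47 41]
  18. access 8: HIT. Cache (old->new): [45 43 87 80 8 47 41]
  19. access 87: HIT. Cache (old->new): [45 43 87 80 8 47 41]
  20. access 80: HIT. Cache (old->new): [45 43 87 80 8 47 41]
  21. access 87: HIT. Cache (old->new): [45 43 87 80 8 47 41]
  22. access 80: HIT. Cache (old->new): [45 43 87 80 8 47 41]
  23. access 87: HIT. Cache (old->new): [45 43 87 80 8 47 41]
  24. access 87: HIT. Cache (old->new): [45 43 87 80 8 47 41]
  25. access 87: HIT. Cache (old->new): [45 43 87 80 8 47 41]
  26. access 87: HIT. Cache (old->new): [45 43 87 80 8 47 41]
  27. access 45: HIT. Cache (old->new): [45 43 87 80 8 47 41]
  28. access 43: HIT. Cache (old->new): [45 43 87 80 8 47 41]
  29. access 8: HIT. Cache (old->new): [45 43 87 80 8 47 41]
  30. access 87: HIT. Cache (old->new): [45 43 87 80 8 47 41]
  31. access 87: HIT. Cache (old->new): [45 43 87 80 8 47 41]
  32. access 41: HIT. Cache (old->new): [45 43 87 80 8 47 41]
  33. access 3: MISS, evict 45. Cache (old->new): [43 87 80 8 47 41 3]
Total: 25 hits, 8 misses, 1 evictions

Answer: 43 87 80 8 47 41 3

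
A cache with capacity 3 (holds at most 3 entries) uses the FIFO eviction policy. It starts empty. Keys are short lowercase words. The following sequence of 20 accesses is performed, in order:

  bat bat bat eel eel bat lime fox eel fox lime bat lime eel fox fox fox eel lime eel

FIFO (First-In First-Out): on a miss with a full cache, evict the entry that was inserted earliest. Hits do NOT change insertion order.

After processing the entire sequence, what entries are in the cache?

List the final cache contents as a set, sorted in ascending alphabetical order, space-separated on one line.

FIFO simulation (capacity=3):
  1. access bat: MISS. Cache (old->new): [bat]
  2. access bat: HIT. Cache (old->new): [bat]
  3. access bat: HIT. Cache (old->new): [bat]
  4. access eel: MISS. Cache (old->new): [bat eel]
  5. access eel: HIT. Cache (old->new): [bat eel]
  6. access bat: HIT. Cache (old->new): [bat eel]
  7. access lime: MISS. Cache (old->new): [bat eel lime]
  8. access fox: MISS, evict bat. Cache (old->new): [eel lime fox]
  9. access eel: HIT. Cache (old->new): [eel lime fox]
  10. access fox: HIT. Cache (old->new): [eel lime fox]
  11. access lime: HIT. Cache (old->new): [eel lime fox]
  12. access bat: MISS, evict eel. Cache (old->new): [lime fox bat]
  13. access lime: HIT. Cache (old->new): [lime fox bat]
  14. access eel: MISS, evict lime. Cache (old->new): [fox bat eel]
  15. access fox: HIT. Cache (old->new): [fox bat eel]
  16. access fox: HIT. Cache (old->new): [fox bat eel]
  17. access fox: HIT. Cache (old->new): [fox bat eel]
  18. access eel: HIT. Cache (old->new): [fox bat eel]
  19. access lime: MISS, evict fox. Cache (old->new): [bat eel lime]
  20. access eel: HIT. Cache (old->new): [bat eel lime]
Total: 13 hits, 7 misses, 4 evictions

Answer: bat eel lime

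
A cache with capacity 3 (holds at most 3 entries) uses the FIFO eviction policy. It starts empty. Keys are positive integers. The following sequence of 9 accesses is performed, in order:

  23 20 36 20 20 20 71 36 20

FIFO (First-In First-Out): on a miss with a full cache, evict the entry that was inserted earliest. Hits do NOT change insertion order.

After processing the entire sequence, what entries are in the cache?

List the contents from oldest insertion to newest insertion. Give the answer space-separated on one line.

FIFO simulation (capacity=3):
  1. access 23: MISS. Cache (old->new): [23]
  2. access 20: MISS. Cache (old->new): [23 20]
  3. access 36: MISS. Cache (old->new): [23 20 36]
  4. access 20: HIT. Cache (old->new): [23 20 36]
  5. access 20: HIT. Cache (old->new): [23 20 36]
  6. access 20: HIT. Cache (old->new): [23 20 36]
  7. access 71: MISS, evict 23. Cache (old->new): [20 36 71]
  8. access 36: HIT. Cache (old->new): [20 36 71]
  9. access 20: HIT. Cache (old->new): [20 36 71]
Total: 5 hits, 4 misses, 1 evictions

Answer: 20 36 71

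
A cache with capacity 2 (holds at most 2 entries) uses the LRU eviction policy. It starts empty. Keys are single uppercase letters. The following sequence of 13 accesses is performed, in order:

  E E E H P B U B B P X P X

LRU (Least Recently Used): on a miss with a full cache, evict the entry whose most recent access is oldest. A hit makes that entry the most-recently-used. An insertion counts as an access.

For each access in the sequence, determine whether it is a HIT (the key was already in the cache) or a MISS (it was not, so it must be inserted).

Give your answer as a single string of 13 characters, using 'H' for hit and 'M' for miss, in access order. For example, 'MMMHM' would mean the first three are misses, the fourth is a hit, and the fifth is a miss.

LRU simulation (capacity=2):
  1. access E: MISS. Cache (LRU->MRU): [E]
  2. access E: HIT. Cache (LRU->MRU): [E]
  3. access E: HIT. Cache (LRU->MRU): [E]
  4. access H: MISS. Cache (LRU->MRU): [E H]
  5. access P: MISS, evict E. Cache (LRU->MRU): [H P]
  6. access B: MISS, evict H. Cache (LRU->MRU): [P B]
  7. access U: MISS, evict P. Cache (LRU->MRU): [B U]
  8. access B: HIT. Cache (LRU->MRU): [U B]
  9. access B: HIT. Cache (LRU->MRU): [U B]
  10. access P: MISS, evict U. Cache (LRU->MRU): [B P]
  11. access X: MISS, evict B. Cache (LRU->MRU): [P X]
  12. access P: HIT. Cache (LRU->MRU): [X P]
  13. access X: HIT. Cache (LRU->MRU): [P X]
Total: 6 hits, 7 misses, 5 evictions

Answer: MHHMMMMHHMMHH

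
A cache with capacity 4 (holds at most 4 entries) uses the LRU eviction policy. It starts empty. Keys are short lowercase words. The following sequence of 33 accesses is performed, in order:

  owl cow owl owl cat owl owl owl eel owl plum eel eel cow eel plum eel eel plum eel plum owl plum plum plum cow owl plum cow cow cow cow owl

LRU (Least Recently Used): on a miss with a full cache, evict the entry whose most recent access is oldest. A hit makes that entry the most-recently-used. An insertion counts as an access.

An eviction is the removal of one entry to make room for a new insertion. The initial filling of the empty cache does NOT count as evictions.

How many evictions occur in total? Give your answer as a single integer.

Answer: 2

Derivation:
LRU simulation (capacity=4):
  1. access owl: MISS. Cache (LRU->MRU): [owl]
  2. access cow: MISS. Cache (LRU->MRU): [owl cow]
  3. access owl: HIT. Cache (LRU->MRU): [cow owl]
  4. access owl: HIT. Cache (LRU->MRU): [cow owl]
  5. access cat: MISS. Cache (LRU->MRU): [cow owl cat]
  6. access owl: HIT. Cache (LRU->MRU): [cow cat owl]
  7. access owl: HIT. Cache (LRU->MRU): [cow cat owl]
  8. access owl: HIT. Cache (LRU->MRU): [cow cat owl]
  9. access eel: MISS. Cache (LRU->MRU): [cow cat owl eel]
  10. access owl: HIT. Cache (LRU->MRU): [cow cat eel owl]
  11. access plum: MISS, evict cow. Cache (LRU->MRU): [cat eel owl plum]
  12. access eel: HIT. Cache (LRU->MRU): [cat owl plum eel]
  13. access eel: HIT. Cache (LRU->MRU): [cat owl plum eel]
  14. access cow: MISS, evict cat. Cache (LRU->MRU): [owl plum eel cow]
  15. access eel: HIT. Cache (LRU->MRU): [owl plum cow eel]
  16. access plum: HIT. Cache (LRU->MRU): [owl cow eel plum]
  17. access eel: HIT. Cache (LRU->MRU): [owl cow plum eel]
  18. access eel: HIT. Cache (LRU->MRU): [owl cow plum eel]
  19. access plum: HIT. Cache (LRU->MRU): [owl cow eel plum]
  20. access eel: HIT. Cache (LRU->MRU): [owl cow plum eel]
  21. access plum: HIT. Cache (LRU->MRU): [owl cow eel plum]
  22. access owl: HIT. Cache (LRU->MRU): [cow eel plum owl]
  23. access plum: HIT. Cache (LRU->MRU): [cow eel owl plum]
  24. access plum: HIT. Cache (LRU->MRU): [cow eel owl plum]
  25. access plum: HIT. Cache (LRU->MRU): [cow eel owl plum]
  26. access cow: HIT. Cache (LRU->MRU): [eel owl plum cow]
  27. access owl: HIT. Cache (LRU->MRU): [eel plum cow owl]
  28. access plum: HIT. Cache (LRU->MRU): [eel cow owl plum]
  29. access cow: HIT. Cache (LRU->MRU): [eel owl plum cow]
  30. access cow: HIT. Cache (LRU->MRU): [eel owl plum cow]
  31. access cow: HIT. Cache (LRU->MRU): [eel owl plum cow]
  32. access cow: HIT. Cache (LRU->MRU): [eel owl plum cow]
  33. access owl: HIT. Cache (LRU->MRU): [eel plum cow owl]
Total: 27 hits, 6 misses, 2 evictions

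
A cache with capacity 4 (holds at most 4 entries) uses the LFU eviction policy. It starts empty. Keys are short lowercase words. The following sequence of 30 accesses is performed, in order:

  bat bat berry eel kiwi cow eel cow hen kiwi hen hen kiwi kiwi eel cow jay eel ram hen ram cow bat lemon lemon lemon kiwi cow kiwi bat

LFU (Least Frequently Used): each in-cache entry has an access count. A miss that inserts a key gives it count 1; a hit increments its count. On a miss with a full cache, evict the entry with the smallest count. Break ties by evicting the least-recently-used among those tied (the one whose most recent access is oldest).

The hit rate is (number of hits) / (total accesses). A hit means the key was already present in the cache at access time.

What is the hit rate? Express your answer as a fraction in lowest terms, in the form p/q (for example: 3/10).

LFU simulation (capacity=4):
  1. access bat: MISS. Cache: [bat(c=1)]
  2. access bat: HIT, count now 2. Cache: [bat(c=2)]
  3. access berry: MISS. Cache: [berry(c=1) bat(c=2)]
  4. access eel: MISS. Cache: [berry(c=1) eel(c=1) bat(c=2)]
  5. access kiwi: MISS. Cache: [berry(c=1) eel(c=1) kiwi(c=1) bat(c=2)]
  6. access cow: MISS, evict berry(c=1). Cache: [eel(c=1) kiwi(c=1) cow(c=1) bat(c=2)]
  7. access eel: HIT, count now 2. Cache: [kiwi(c=1) cow(c=1) bat(c=2) eel(c=2)]
  8. access cow: HIT, count now 2. Cache: [kiwi(c=1) bat(c=2) eel(c=2) cow(c=2)]
  9. access hen: MISS, evict kiwi(c=1). Cache: [hen(c=1) bat(c=2) eel(c=2) cow(c=2)]
  10. access kiwi: MISS, evict hen(c=1). Cache: [kiwi(c=1) bat(c=2) eel(c=2) cow(c=2)]
  11. access hen: MISS, evict kiwi(c=1). Cache: [hen(c=1) bat(c=2) eel(c=2) cow(c=2)]
  12. access hen: HIT, count now 2. Cache: [bat(c=2) eel(c=2) cow(c=2) hen(c=2)]
  13. access kiwi: MISS, evict bat(c=2). Cache: [kiwi(c=1) eel(c=2) cow(c=2) hen(c=2)]
  14. access kiwi: HIT, count now 2. Cache: [eel(c=2) cow(c=2) hen(c=2) kiwi(c=2)]
  15. access eel: HIT, count now 3. Cache: [cow(c=2) hen(c=2) kiwi(c=2) eel(c=3)]
  16. access cow: HIT, count now 3. Cache: [hen(c=2) kiwi(c=2) eel(c=3) cow(c=3)]
  17. access jay: MISS, evict hen(c=2). Cache: [jay(c=1) kiwi(c=2) eel(c=3) cow(c=3)]
  18. access eel: HIT, count now 4. Cache: [jay(c=1) kiwi(c=2) cow(c=3) eel(c=4)]
  19. access ram: MISS, evict jay(c=1). Cache: [ram(c=1) kiwi(c=2) cow(c=3) eel(c=4)]
  20. access hen: MISS, evict ram(c=1). Cache: [hen(c=1) kiwi(c=2) cow(c=3) eel(c=4)]
  21. access ram: MISS, evict hen(c=1). Cache: [ram(c=1) kiwi(c=2) cow(c=3) eel(c=4)]
  22. access cow: HIT, count now 4. Cache: [ram(c=1) kiwi(c=2) eel(c=4) cow(c=4)]
  23. access bat: MISS, evict ram(c=1). Cache: [bat(c=1) kiwi(c=2) eel(c=4) cow(c=4)]
  24. access lemon: MISS, evict bat(c=1). Cache: [lemon(c=1) kiwi(c=2) eel(c=4) cow(c=4)]
  25. access lemon: HIT, count now 2. Cache: [kiwi(c=2) lemon(c=2) eel(c=4) cow(c=4)]
  26. access lemon: HIT, count now 3. Cache: [kiwi(c=2) lemon(c=3) eel(c=4) cow(c=4)]
  27. access kiwi: HIT, count now 3. Cache: [lemon(c=3) kiwi(c=3) eel(c=4) cow(c=4)]
  28. access cow: HIT, count now 5. Cache: [lemon(c=3) kiwi(c=3) eel(c=4) cow(c=5)]
  29. access kiwi: HIT, count now 4. Cache: [lemon(c=3) eel(c=4) kiwi(c=4) cow(c=5)]
  30. access bat: MISS, evict lemon(c=3). Cache: [bat(c=1) eel(c=4) kiwi(c=4) cow(c=5)]
Total: 14 hits, 16 misses, 12 evictions

Hit rate = 14/30 = 7/15

Answer: 7/15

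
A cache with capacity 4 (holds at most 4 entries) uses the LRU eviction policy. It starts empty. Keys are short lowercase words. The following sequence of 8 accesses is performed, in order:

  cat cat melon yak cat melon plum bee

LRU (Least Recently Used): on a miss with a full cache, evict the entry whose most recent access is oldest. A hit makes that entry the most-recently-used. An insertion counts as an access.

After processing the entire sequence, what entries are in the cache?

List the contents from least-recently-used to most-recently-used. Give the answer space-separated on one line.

Answer: cat melon plum bee

Derivation:
LRU simulation (capacity=4):
  1. access cat: MISS. Cache (LRU->MRU): [cat]
  2. access cat: HIT. Cache (LRU->MRU): [cat]
  3. access melon: MISS. Cache (LRU->MRU): [cat melon]
  4. access yak: MISS. Cache (LRU->MRU): [cat melon yak]
  5. access cat: HIT. Cache (LRU->MRU): [melon yak cat]
  6. access melon: HIT. Cache (LRU->MRU): [yak cat melon]
  7. access plum: MISS. Cache (LRU->MRU): [yak cat melon plum]
  8. access bee: MISS, evict yak. Cache (LRU->MRU): [cat melon plum bee]
Total: 3 hits, 5 misses, 1 evictions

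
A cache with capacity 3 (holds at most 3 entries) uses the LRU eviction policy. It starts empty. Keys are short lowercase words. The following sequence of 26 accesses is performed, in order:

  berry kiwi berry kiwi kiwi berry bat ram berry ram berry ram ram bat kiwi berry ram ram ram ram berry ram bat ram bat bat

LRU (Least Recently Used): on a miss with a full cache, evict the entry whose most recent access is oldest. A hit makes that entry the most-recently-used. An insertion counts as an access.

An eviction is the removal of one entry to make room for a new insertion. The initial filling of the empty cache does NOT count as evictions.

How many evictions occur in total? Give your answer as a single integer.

Answer: 5

Derivation:
LRU simulation (capacity=3):
  1. access berry: MISS. Cache (LRU->MRU): [berry]
  2. access kiwi: MISS. Cache (LRU->MRU): [berry kiwi]
  3. access berry: HIT. Cache (LRU->MRU): [kiwi berry]
  4. access kiwi: HIT. Cache (LRU->MRU): [berry kiwi]
  5. access kiwi: HIT. Cache (LRU->MRU): [berry kiwi]
  6. access berry: HIT. Cache (LRU->MRU): [kiwi berry]
  7. access bat: MISS. Cache (LRU->MRU): [kiwi berry bat]
  8. access ram: MISS, evict kiwi. Cache (LRU->MRU): [berry bat ram]
  9. access berry: HIT. Cache (LRU->MRU): [bat ram berry]
  10. access ram: HIT. Cache (LRU->MRU): [bat berry ram]
  11. access berry: HIT. Cache (LRU->MRU): [bat ram berry]
  12. access ram: HIT. Cache (LRU->MRU): [bat berry ram]
  13. access ram: HIT. Cache (LRU->MRU): [bat berry ram]
  14. access bat: HIT. Cache (LRU->MRU): [berry ram bat]
  15. access kiwi: MISS, evict berry. Cache (LRU->MRU): [ram bat kiwi]
  16. access berry: MISS, evict ram. Cache (LRU->MRU): [bat kiwi berry]
  17. access ram: MISS, evict bat. Cache (LRU->MRU): [kiwi berry ram]
  18. access ram: HIT. Cache (LRU->MRU): [kiwi berry ram]
  19. access ram: HIT. Cache (LRU->MRU): [kiwi berry ram]
  20. access ram: HIT. Cache (LRU->MRU): [kiwi berry ram]
  21. access berry: HIT. Cache (LRU->MRU): [kiwi ram berry]
  22. access ram: HIT. Cache (LRU->MRU): [kiwi berry ram]
  23. access bat: MISS, evict kiwi. Cache (LRU->MRU): [berry ram bat]
  24. access ram: HIT. Cache (LRU->MRU): [berry bat ram]
  25. access bat: HIT. Cache (LRU->MRU): [berry ram bat]
  26. access bat: HIT. Cache (LRU->MRU): [berry ram bat]
Total: 18 hits, 8 misses, 5 evictions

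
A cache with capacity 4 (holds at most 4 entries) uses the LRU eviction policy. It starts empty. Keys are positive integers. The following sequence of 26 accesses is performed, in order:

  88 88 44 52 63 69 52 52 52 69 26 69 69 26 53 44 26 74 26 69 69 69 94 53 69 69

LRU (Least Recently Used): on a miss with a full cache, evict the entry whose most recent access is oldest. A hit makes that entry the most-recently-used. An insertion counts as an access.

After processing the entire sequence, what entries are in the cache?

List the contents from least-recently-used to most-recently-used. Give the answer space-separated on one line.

LRU simulation (capacity=4):
  1. access 88: MISS. Cache (LRU->MRU): [88]
  2. access 88: HIT. Cache (LRU->MRU): [88]
  3. access 44: MISS. Cache (LRU->MRU): [88 44]
  4. access 52: MISS. Cache (LRU->MRU): [88 44 52]
  5. access 63: MISS. Cache (LRU->MRU): [88 44 52 63]
  6. access 69: MISS, evict 88. Cache (LRU->MRU): [44 52 63 69]
  7. access 52: HIT. Cache (LRU->MRU): [44 63 69 52]
  8. access 52: HIT. Cache (LRU->MRU): [44 63 69 52]
  9. access 52: HIT. Cache (LRU->MRU): [44 63 69 52]
  10. access 69: HIT. Cache (LRU->MRU): [44 63 52 69]
  11. access 26: MISS, evict 44. Cache (LRU->MRU): [63 52 69 26]
  12. access 69: HIT. Cache (LRU->MRU): [63 52 26 69]
  13. access 69: HIT. Cache (LRU->MRU): [63 52 26 69]
  14. access 26: HIT. Cache (LRU->MRU): [63 52 69 26]
  15. access 53: MISS, evict 63. Cache (LRU->MRU): [52 69 26 53]
  16. access 44: MISS, evict 52. Cache (LRU->MRU): [69 26 53 44]
  17. access 26: HIT. Cache (LRU->MRU): [69 53 44 26]
  18. access 74: MISS, evict 69. Cache (LRU->MRU): [53 44 26 74]
  19. access 26: HIT. Cache (LRU->MRU): [53 44 74 26]
  20. access 69: MISS, evict 53. Cache (LRU->MRU): [44 74 26 69]
  21. access 69: HIT. Cache (LRU->MRU): [44 74 26 69]
  22. access 69: HIT. Cache (LRU->MRU): [44 74 26 69]
  23. access 94: MISS, evict 44. Cache (LRU->MRU): [74 26 69 94]
  24. access 53: MISS, evict 74. Cache (LRU->MRU): [26 69 94 53]
  25. access 69: HIT. Cache (LRU->MRU): [26 94 53 69]
  26. access 69: HIT. Cache (LRU->MRU): [26 94 53 69]
Total: 14 hits, 12 misses, 8 evictions

Answer: 26 94 53 69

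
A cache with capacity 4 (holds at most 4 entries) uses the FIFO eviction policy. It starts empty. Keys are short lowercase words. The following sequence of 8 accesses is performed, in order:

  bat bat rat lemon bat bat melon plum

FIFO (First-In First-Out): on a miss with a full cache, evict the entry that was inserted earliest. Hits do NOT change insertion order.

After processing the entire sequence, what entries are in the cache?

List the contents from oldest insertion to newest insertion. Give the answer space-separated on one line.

FIFO simulation (capacity=4):
  1. access bat: MISS. Cache (old->new): [bat]
  2. access bat: HIT. Cache (old->new): [bat]
  3. access rat: MISS. Cache (old->new): [bat rat]
  4. access lemon: MISS. Cache (old->new): [bat rat lemon]
  5. access bat: HIT. Cache (old->new): [bat rat lemon]
  6. access bat: HIT. Cache (old->new): [bat rat lemon]
  7. access melon: MISS. Cache (old->new): [bat rat lemon melon]
  8. access plum: MISS, evict bat. Cache (old->new): [rat lemon melon plum]
Total: 3 hits, 5 misses, 1 evictions

Answer: rat lemon melon plum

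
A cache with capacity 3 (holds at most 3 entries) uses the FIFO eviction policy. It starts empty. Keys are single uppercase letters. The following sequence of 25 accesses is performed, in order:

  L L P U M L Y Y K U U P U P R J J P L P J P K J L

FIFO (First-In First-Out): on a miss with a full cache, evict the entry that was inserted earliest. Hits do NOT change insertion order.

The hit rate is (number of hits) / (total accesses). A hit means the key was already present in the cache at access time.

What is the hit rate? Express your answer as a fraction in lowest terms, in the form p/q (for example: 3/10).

FIFO simulation (capacity=3):
  1. access L: MISS. Cache (old->new): [L]
  2. access L: HIT. Cache (old->new): [L]
  3. access P: MISS. Cache (old->new): [L P]
  4. access U: MISS. Cache (old->new): [L P U]
  5. access M: MISS, evict L. Cache (old->new): [P U M]
  6. access L: MISS, evict P. Cache (old->new): [U M L]
  7. access Y: MISS, evict U. Cache (old->new): [M L Y]
  8. access Y: HIT. Cache (old->new): [M L Y]
  9. access K: MISS, evict M. Cache (old->new): [L Y K]
  10. access U: MISS, evict L. Cache (old->new): [Y K U]
  11. access U: HIT. Cache (old->new): [Y K U]
  12. access P: MISS, evict Y. Cache (old->new): [K U P]
  13. access U: HIT. Cache (old->new): [K U P]
  14. access P: HIT. Cache (old->new): [K U P]
  15. access R: MISS, evict K. Cache (old->new): [U P R]
  16. access J: MISS, evict U. Cache (old->new): [P R J]
  17. access J: HIT. Cache (old->new): [P R J]
  18. access P: HIT. Cache (old->new): [P R J]
  19. access L: MISS, evict P. Cache (old->new): [R J L]
  20. access P: MISS, evict R. Cache (old->new): [J L P]
  21. access J: HIT. Cache (old->new): [J L P]
  22. access P: HIT. Cache (old->new): [J L P]
  23. access K: MISS, evict J. Cache (old->new): [L P K]
  24. access J: MISS, evict L. Cache (old->new): [P K J]
  25. access L: MISS, evict P. Cache (old->new): [K J L]
Total: 9 hits, 16 misses, 13 evictions

Hit rate = 9/25

Answer: 9/25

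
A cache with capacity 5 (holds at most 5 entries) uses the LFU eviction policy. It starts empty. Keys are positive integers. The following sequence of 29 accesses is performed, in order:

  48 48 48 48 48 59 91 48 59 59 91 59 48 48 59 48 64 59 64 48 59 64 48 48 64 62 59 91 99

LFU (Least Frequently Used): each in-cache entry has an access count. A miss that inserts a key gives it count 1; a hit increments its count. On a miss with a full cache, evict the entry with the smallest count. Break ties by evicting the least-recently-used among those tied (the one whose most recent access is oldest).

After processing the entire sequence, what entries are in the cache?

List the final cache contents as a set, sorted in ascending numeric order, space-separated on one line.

Answer: 48 59 64 91 99

Derivation:
LFU simulation (capacity=5):
  1. access 48: MISS. Cache: [48(c=1)]
  2. access 48: HIT, count now 2. Cache: [48(c=2)]
  3. access 48: HIT, count now 3. Cache: [48(c=3)]
  4. access 48: HIT, count now 4. Cache: [48(c=4)]
  5. access 48: HIT, count now 5. Cache: [48(c=5)]
  6. access 59: MISS. Cache: [59(c=1) 48(c=5)]
  7. access 91: MISS. Cache: [59(c=1) 91(c=1) 48(c=5)]
  8. access 48: HIT, count now 6. Cache: [59(c=1) 91(c=1) 48(c=6)]
  9. access 59: HIT, count now 2. Cache: [91(c=1) 59(c=2) 48(c=6)]
  10. access 59: HIT, count now 3. Cache: [91(c=1) 59(c=3) 48(c=6)]
  11. access 91: HIT, count now 2. Cache: [91(c=2) 59(c=3) 48(c=6)]
  12. access 59: HIT, count now 4. Cache: [91(c=2) 59(c=4) 48(c=6)]
  13. access 48: HIT, count now 7. Cache: [91(c=2) 59(c=4) 48(c=7)]
  14. access 48: HIT, count now 8. Cache: [91(c=2) 59(c=4) 48(c=8)]
  15. access 59: HIT, count now 5. Cache: [91(c=2) 59(c=5) 48(c=8)]
  16. access 48: HIT, count now 9. Cache: [91(c=2) 59(c=5) 48(c=9)]
  17. access 64: MISS. Cache: [64(c=1) 91(c=2) 59(c=5) 48(c=9)]
  18. access 59: HIT, count now 6. Cache: [64(c=1) 91(c=2) 59(c=6) 48(c=9)]
  19. access 64: HIT, count now 2. Cache: [91(c=2) 64(c=2) 59(c=6) 48(c=9)]
  20. access 48: HIT, count now 10. Cache: [91(c=2) 64(c=2) 59(c=6) 48(c=10)]
  21. access 59: HIT, count now 7. Cache: [91(c=2) 64(c=2) 59(c=7) 48(c=10)]
  22. access 64: HIT, count now 3. Cache: [91(c=2) 64(c=3) 59(c=7) 48(c=10)]
  23. access 48: HIT, count now 11. Cache: [91(c=2) 64(c=3) 59(c=7) 48(c=11)]
  24. access 48: HIT, count now 12. Cache: [91(c=2) 64(c=3) 59(c=7) 48(c=12)]
  25. access 64: HIT, count now 4. Cache: [91(c=2) 64(c=4) 59(c=7) 48(c=12)]
  26. access 62: MISS. Cache: [62(c=1) 91(c=2) 64(c=4) 59(c=7) 48(c=12)]
  27. access 59: HIT, count now 8. Cache: [62(c=1) 91(c=2) 64(c=4) 59(c=8) 48(c=12)]
  28. access 91: HIT, count now 3. Cache: [62(c=1) 91(c=3) 64(c=4) 59(c=8) 48(c=12)]
  29. access 99: MISS, evict 62(c=1). Cache: [99(c=1) 91(c=3) 64(c=4) 59(c=8) 48(c=12)]
Total: 23 hits, 6 misses, 1 evictions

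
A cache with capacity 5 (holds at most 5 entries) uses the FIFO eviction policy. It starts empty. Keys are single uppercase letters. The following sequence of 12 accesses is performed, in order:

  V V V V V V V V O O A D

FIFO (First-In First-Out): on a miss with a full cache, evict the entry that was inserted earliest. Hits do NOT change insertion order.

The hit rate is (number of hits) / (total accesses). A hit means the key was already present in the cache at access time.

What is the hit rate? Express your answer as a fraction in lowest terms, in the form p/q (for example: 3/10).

Answer: 2/3

Derivation:
FIFO simulation (capacity=5):
  1. access V: MISS. Cache (old->new): [V]
  2. access V: HIT. Cache (old->new): [V]
  3. access V: HIT. Cache (old->new): [V]
  4. access V: HIT. Cache (old->new): [V]
  5. access V: HIT. Cache (old->new): [V]
  6. access V: HIT. Cache (old->new): [V]
  7. access V: HIT. Cache (old->new): [V]
  8. access V: HIT. Cache (old->new): [V]
  9. access O: MISS. Cache (old->new): [V O]
  10. access O: HIT. Cache (old->new): [V O]
  11. access A: MISS. Cache (old->new): [V O A]
  12. access D: MISS. Cache (old->new): [V O A D]
Total: 8 hits, 4 misses, 0 evictions

Hit rate = 8/12 = 2/3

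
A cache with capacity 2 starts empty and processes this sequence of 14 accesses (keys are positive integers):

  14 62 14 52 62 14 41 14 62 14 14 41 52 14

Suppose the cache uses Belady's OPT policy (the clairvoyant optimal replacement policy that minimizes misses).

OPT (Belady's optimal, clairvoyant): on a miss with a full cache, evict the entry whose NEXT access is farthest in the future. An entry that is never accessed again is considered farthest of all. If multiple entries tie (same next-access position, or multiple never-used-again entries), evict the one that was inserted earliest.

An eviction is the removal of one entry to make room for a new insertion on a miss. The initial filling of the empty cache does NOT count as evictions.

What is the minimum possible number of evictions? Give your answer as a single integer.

Answer: 6

Derivation:
OPT (Belady) simulation (capacity=2):
  1. access 14: MISS. Cache: [14]
  2. access 62: MISS. Cache: [14 62]
  3. access 14: HIT. Next use of 14: step 6. Cache: [14 62]
  4. access 52: MISS, evict 14 (next use: step 6). Cache: [62 52]
  5. access 62: HIT. Next use of 62: step 9. Cache: [62 52]
  6. access 14: MISS, evict 52 (next use: step 13). Cache: [62 14]
  7. access 41: MISS, evict 62 (next use: step 9). Cache: [14 41]
  8. access 14: HIT. Next use of 14: step 10. Cache: [14 41]
  9. access 62: MISS, evict 41 (next use: step 12). Cache: [14 62]
  10. access 14: HIT. Next use of 14: step 11. Cache: [14 62]
  11. access 14: HIT. Next use of 14: step 14. Cache: [14 62]
  12. access 41: MISS, evict 62 (next use: never). Cache: [14 41]
  13. access 52: MISS, evict 41 (next use: never). Cache: [14 52]
  14. access 14: HIT. Next use of 14: never. Cache: [14 52]
Total: 6 hits, 8 misses, 6 evictions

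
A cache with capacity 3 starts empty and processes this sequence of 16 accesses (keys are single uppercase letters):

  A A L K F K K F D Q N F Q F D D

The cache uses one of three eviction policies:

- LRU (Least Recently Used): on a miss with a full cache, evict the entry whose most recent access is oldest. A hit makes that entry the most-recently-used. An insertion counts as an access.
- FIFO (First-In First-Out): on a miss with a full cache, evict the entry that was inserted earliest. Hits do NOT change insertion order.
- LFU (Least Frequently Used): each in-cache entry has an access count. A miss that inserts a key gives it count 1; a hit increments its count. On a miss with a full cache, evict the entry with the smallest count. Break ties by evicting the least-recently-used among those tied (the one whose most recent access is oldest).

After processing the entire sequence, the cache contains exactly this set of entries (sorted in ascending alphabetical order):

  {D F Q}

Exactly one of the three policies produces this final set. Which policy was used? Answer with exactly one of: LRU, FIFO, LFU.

Simulating under each policy and comparing final sets:
  LRU: final set = {D F Q} -> MATCHES target
  FIFO: final set = {D F N} -> differs
  LFU: final set = {D F K} -> differs
Only LRU produces the target set.

Answer: LRU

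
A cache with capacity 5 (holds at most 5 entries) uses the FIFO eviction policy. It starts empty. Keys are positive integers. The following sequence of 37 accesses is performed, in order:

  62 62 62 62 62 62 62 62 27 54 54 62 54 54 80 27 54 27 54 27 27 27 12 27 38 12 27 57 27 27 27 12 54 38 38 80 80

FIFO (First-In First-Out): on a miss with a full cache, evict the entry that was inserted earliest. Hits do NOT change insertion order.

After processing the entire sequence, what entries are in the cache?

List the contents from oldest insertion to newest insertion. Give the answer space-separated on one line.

Answer: 38 57 27 54 80

Derivation:
FIFO simulation (capacity=5):
  1. access 62: MISS. Cache (old->new): [62]
  2. access 62: HIT. Cache (old->new): [62]
  3. access 62: HIT. Cache (old->new): [62]
  4. access 62: HIT. Cache (old->new): [62]
  5. access 62: HIT. Cache (old->new): [62]
  6. access 62: HIT. Cache (old->new): [62]
  7. access 62: HIT. Cache (old->new): [62]
  8. access 62: HIT. Cache (old->new): [62]
  9. access 27: MISS. Cache (old->new): [62 27]
  10. access 54: MISS. Cache (old->new): [62 27 54]
  11. access 54: HIT. Cache (old->new): [62 27 54]
  12. access 62: HIT. Cache (old->new): [62 27 54]
  13. access 54: HIT. Cache (old->new): [62 27 54]
  14. access 54: HIT. Cache (old->new): [62 27 54]
  15. access 80: MISS. Cache (old->new): [62 27 54 80]
  16. access 27: HIT. Cache (old->new): [62 27 54 80]
  17. access 54: HIT. Cache (old->new): [62 27 54 80]
  18. access 27: HIT. Cache (old->new): [62 27 54 80]
  19. access 54: HIT. Cache (old->new): [62 27 54 80]
  20. access 27: HIT. Cache (old->new): [62 27 54 80]
  21. access 27: HIT. Cache (old->new): [62 27 54 80]
  22. access 27: HIT. Cache (old->new): [62 27 54 80]
  23. access 12: MISS. Cache (old->new): [62 27 54 80 12]
  24. access 27: HIT. Cache (old->new): [62 27 54 80 12]
  25. access 38: MISS, evict 62. Cache (old->new): [27 54 80 12 38]
  26. access 12: HIT. Cache (old->new): [27 54 80 12 38]
  27. access 27: HIT. Cache (old->new): [27 54 80 12 38]
  28. access 57: MISS, evict 27. Cache (old->new): [54 80 12 38 57]
  29. access 27: MISS, evict 54. Cache (old->new): [80 12 38 57 27]
  30. access 27: HIT. Cache (old->new): [80 12 38 57 27]
  31. access 27: HIT. Cache (old->new): [80 12 38 57 27]
  32. access 12: HIT. Cache (old->new): [80 12 38 57 27]
  33. access 54: MISS, evict 80. Cache (old->new): [12 38 57 27 54]
  34. access 38: HIT. Cache (old->new): [12 38 57 27 54]
  35. access 38: HIT. Cache (old->new): [12 38 57 27 54]
  36. access 80: MISS, evict 12. Cache (old->new): [38 57 27 54 80]
  37. access 80: HIT. Cache (old->new): [38 57 27 54 80]
Total: 27 hits, 10 misses, 5 evictions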